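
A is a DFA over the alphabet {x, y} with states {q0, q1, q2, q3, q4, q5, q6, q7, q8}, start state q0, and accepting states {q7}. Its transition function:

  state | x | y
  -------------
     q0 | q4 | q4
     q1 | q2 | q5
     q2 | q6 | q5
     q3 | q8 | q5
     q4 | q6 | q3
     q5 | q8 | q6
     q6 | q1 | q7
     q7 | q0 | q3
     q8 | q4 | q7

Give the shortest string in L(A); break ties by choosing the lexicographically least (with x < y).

xxy

A breadth-first search from q0 reaches an accepting state first via the path q0 → q4 → q6 → q7 on input xxy.
No string of length < 3 is accepted (BFS exhausts all shorter strings without reaching an accepting state), and xxy is the lexicographically least accepting string of length 3.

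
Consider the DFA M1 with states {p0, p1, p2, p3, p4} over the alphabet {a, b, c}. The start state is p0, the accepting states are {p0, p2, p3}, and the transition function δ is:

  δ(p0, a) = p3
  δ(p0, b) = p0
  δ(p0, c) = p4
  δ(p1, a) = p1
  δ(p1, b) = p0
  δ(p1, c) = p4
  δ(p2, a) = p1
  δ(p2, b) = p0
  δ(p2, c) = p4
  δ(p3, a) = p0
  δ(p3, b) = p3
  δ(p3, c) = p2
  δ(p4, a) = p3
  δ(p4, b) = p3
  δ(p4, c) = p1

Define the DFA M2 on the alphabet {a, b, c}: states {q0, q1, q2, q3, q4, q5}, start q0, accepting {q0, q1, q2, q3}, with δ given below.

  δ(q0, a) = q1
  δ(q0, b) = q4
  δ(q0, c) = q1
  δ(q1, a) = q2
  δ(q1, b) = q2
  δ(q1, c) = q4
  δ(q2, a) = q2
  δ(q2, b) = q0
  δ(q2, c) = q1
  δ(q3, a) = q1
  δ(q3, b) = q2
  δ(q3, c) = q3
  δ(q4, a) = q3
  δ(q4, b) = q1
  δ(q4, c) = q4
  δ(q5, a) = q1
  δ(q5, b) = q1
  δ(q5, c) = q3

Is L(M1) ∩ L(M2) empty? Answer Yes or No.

No

The empty string ε is accepted by both M1 and M2.
Hence L(M1) ∩ L(M2) ≠ ∅.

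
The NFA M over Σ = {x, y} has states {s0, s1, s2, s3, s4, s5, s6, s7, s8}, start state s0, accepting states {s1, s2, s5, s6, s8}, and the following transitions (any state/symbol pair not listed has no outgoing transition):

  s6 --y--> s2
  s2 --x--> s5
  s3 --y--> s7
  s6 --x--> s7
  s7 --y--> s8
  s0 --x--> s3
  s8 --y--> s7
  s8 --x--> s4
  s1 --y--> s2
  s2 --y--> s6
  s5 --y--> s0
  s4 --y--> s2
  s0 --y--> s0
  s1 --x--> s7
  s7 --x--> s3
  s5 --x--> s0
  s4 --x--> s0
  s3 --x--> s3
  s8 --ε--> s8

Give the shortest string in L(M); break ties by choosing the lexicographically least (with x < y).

A breadth-first search from s0 reaches an accepting state first via the path s0 → s3 → s7 → s8 on input xyy.
No string of length < 3 is accepted (BFS exhausts all shorter strings without reaching an accepting state), and xyy is the lexicographically least accepting string of length 3.

xyy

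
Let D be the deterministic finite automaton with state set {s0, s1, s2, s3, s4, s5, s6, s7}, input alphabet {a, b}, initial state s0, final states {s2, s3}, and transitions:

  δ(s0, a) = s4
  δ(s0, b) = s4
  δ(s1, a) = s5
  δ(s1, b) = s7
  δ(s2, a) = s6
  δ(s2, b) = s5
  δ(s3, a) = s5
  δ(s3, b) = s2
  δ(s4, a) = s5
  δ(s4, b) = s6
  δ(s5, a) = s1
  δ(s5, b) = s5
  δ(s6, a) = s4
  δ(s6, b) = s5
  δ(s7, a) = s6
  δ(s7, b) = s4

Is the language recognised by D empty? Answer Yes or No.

The states reachable from the start state are {s0, s1, s4, s5, s6, s7}.
None of the accepting states {s2, s3} is reachable, so no string is accepted and L(D) = ∅.

Yes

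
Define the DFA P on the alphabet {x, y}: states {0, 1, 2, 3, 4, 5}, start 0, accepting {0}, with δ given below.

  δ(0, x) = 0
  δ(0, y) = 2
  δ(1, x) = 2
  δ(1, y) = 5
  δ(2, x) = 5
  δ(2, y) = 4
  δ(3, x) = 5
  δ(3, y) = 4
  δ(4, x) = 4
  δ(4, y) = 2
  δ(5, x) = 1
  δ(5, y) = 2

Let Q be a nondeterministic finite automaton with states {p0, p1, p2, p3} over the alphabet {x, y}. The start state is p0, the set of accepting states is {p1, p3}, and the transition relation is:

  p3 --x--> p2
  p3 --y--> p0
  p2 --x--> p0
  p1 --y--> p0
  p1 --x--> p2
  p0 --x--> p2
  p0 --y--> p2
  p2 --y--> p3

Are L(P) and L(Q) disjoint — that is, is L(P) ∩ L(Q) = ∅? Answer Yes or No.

Exploring the product automaton P × Q from the start pair (0, p0), following both machines on each input symbol, reaches 13 state pairs: (0, p0), (0, p2), (2, p2), (2, p3), (5, p0), (4, p3), (5, p2), (4, p0), (1, p2), (4, p2), (2, p0), (1, p0), (5, p3).
P accepts in {0} and Q accepts in {p1, p3}; no reachable pair has both components accepting, so no string drives both machines to acceptance simultaneously and L(P) ∩ L(Q) = ∅.
So no string is accepted by both, and the intersection is empty.

Yes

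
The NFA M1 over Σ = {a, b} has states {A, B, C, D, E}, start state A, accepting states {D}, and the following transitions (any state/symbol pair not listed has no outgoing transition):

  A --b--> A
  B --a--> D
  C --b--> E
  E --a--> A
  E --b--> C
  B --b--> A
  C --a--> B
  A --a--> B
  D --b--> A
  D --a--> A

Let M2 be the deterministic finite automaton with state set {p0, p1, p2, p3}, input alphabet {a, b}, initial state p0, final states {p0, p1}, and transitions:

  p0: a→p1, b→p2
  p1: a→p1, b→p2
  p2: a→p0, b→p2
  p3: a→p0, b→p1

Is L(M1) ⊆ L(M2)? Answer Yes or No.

Yes

Exploring the product automaton M1 × M2 from the start pair (A, p0), following both machines on each input symbol, reaches 6 state pairs: (A, p0), (B, p1), (A, p2), (D, p1), (B, p0), (A, p1).
M1 accepts in {D} and M2 accepts in {p0, p1}. The reachable pairs whose M1-component is accepting are (D, p1); in each of them the M2-component is accepting too, so the product for L(M1) \ L(M2) (M1-component accepting, M2-component rejecting) has no reachable accepting pair and the difference is empty.
Hence every string in L(M1) is also in L(M2).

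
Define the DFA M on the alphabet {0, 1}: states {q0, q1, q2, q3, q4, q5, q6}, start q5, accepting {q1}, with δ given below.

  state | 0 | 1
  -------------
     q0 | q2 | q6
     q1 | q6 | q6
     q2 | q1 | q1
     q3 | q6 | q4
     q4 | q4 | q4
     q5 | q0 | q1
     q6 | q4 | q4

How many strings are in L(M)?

3

The useful subgraph on states {q0, q1, q2, q5} is acyclic, so L(M) is finite; the longest accepting path visits 4 useful states, giving maximum string length 3.
Counting accepting paths from q5 by length: 1 of length 1, 2 of length 3. Total 3.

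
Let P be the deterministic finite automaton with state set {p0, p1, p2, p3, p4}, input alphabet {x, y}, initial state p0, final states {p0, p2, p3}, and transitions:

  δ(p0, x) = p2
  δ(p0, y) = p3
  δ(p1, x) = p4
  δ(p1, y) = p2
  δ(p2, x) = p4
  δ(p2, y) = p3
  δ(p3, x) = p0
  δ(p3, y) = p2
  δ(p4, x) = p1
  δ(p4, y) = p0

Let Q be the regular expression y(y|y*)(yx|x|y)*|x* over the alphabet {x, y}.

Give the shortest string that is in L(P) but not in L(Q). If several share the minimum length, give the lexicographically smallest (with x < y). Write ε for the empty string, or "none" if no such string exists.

The string xy is accepted by P but not by Q.
No shorter string lies in the difference, and xy is the lexicographically first length-2 string in L(P) \ L(Q).

xy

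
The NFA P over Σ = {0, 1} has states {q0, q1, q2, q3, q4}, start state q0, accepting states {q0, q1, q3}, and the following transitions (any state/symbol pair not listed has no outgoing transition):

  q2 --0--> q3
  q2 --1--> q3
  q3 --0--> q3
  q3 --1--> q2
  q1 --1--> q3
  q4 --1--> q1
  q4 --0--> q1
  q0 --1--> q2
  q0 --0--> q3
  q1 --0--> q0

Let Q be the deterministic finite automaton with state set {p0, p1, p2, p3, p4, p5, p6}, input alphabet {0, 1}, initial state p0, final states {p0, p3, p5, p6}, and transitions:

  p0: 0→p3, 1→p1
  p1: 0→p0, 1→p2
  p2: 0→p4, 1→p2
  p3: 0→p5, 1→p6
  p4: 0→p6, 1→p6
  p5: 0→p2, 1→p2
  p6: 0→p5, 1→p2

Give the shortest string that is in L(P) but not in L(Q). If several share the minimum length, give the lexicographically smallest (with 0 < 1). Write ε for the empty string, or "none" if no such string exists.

The string 11 is accepted by P but not by Q.
No shorter string lies in the difference, and 11 is the lexicographically first length-2 string in L(P) \ L(Q).

11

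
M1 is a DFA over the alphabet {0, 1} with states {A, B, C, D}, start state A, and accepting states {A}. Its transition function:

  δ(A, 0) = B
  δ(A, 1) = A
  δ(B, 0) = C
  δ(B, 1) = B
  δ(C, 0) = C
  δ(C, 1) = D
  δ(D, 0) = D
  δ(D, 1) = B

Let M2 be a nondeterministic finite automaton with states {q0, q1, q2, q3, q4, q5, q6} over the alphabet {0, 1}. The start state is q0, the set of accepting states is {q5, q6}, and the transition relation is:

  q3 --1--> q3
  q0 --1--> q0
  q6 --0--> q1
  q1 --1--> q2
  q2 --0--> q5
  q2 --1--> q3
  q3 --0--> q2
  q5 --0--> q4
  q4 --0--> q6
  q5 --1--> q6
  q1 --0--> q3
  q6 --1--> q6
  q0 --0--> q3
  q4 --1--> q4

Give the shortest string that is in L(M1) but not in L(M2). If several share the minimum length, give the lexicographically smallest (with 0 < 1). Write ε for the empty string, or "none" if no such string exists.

The empty string ε is accepted by M1 but not by M2.
Since ε is the unique shortest string, it is the required witness.

ε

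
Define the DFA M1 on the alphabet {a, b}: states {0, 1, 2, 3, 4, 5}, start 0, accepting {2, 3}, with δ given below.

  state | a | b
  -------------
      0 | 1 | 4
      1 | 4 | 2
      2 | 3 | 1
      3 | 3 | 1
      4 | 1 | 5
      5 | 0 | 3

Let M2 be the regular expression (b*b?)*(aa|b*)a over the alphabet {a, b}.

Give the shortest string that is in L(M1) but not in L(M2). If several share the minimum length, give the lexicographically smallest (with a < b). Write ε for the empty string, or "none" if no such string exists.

The string ab is accepted by M1 but not by M2.
No shorter string lies in the difference, and ab is the lexicographically first length-2 string in L(M1) \ L(M2).

ab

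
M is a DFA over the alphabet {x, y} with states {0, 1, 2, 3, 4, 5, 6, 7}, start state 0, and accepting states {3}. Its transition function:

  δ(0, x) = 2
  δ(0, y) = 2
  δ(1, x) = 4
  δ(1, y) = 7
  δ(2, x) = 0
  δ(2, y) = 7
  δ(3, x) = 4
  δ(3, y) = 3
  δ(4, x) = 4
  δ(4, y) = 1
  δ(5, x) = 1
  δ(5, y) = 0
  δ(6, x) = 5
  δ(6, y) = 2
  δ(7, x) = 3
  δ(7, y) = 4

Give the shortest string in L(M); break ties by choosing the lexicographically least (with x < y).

xyx

A breadth-first search from 0 reaches an accepting state first via the path 0 → 2 → 7 → 3 on input xyx.
No string of length < 3 is accepted (BFS exhausts all shorter strings without reaching an accepting state), and xyx is the lexicographically least accepting string of length 3.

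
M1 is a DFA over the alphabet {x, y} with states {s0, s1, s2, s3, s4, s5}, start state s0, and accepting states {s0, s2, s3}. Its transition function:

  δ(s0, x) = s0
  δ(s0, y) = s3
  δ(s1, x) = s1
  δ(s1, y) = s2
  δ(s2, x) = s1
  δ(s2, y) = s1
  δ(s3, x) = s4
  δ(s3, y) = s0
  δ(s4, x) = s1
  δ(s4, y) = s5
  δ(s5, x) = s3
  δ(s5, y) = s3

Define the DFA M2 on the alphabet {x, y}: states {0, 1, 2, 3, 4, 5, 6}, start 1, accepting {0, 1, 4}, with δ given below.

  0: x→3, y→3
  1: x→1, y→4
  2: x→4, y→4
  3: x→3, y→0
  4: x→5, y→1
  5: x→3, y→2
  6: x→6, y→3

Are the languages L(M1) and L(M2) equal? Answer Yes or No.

Exploring the product automaton M1 × M2 from the start pair (s0, 1), following both machines on each input symbol, reaches 6 state pairs: (s0, 1), (s3, 4), (s4, 5), (s1, 3), (s5, 2), (s2, 0).
M1 accepts in {s0, s2, s3} and M2 accepts in {0, 1, 4}. In every reachable pair the two components are either both accepting — (s0, 1), (s3, 4), (s2, 0) — or both non-accepting, so no string is accepted by exactly one of the machines: L(M1) \ L(M2) and L(M2) \ L(M1) are both empty.
Hence every string is accepted by M1 iff it is accepted by M2, and the two languages coincide.

Yes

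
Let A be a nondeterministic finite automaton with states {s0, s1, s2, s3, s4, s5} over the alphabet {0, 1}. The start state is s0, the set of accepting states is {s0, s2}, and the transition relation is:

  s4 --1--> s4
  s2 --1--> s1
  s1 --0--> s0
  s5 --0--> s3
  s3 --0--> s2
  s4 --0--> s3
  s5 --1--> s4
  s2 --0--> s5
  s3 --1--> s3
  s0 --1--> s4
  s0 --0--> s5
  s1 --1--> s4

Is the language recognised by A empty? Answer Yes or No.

The empty string ε is accepted: the run s0 ends in the accepting state s0.
Since at least one string is accepted, L(A) is not empty.

No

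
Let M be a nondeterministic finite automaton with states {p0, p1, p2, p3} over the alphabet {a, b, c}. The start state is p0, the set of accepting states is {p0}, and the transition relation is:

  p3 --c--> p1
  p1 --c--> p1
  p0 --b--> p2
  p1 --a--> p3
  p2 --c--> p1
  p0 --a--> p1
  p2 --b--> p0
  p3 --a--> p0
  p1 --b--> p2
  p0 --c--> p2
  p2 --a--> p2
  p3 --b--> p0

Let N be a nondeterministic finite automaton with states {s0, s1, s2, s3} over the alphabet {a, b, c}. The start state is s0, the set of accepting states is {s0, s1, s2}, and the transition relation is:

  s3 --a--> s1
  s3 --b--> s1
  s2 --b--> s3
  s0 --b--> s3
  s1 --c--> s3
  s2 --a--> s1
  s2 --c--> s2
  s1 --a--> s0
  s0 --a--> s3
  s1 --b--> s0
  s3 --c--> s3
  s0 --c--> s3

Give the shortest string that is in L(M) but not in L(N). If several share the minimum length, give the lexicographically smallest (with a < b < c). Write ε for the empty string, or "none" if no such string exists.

The string abab is accepted by M but not by N.
No shorter string lies in the difference, and abab is the lexicographically first length-4 string in L(M) \ L(N).

abab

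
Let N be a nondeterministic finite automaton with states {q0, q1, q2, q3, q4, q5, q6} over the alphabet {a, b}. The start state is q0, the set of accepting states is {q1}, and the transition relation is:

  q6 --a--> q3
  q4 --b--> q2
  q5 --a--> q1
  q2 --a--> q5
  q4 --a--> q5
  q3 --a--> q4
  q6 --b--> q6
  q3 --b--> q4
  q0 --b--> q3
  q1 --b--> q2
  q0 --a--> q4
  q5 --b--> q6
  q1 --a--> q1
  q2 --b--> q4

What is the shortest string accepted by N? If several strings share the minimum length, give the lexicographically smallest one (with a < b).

A breadth-first search from q0 reaches an accepting state first via the path q0 → q4 → q5 → q1 on input aaa.
No string of length < 3 is accepted (BFS exhausts all shorter strings without reaching an accepting state), and aaa is the lexicographically least accepting string of length 3.

aaa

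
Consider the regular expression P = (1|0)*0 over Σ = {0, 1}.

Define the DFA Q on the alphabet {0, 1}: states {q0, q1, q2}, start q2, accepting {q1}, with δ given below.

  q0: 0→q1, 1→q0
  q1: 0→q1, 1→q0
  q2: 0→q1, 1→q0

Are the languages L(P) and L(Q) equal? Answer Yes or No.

Converting the expression P to a DFA (subset construction, then merging equivalent states) gives the minimal DFA with states {p0, p1}, start state p0, accepting states {p1} and transitions p0: 0→p1, 1→p0; p1: 0→p1, 1→p0.
Exploring the product automaton P × Q from the start pair (p0, q2), following both machines on each input symbol, reaches 3 state pairs: (p0, q2), (p1, q1), (p0, q0).
P accepts in {p1} and Q accepts in {q1}. In every reachable pair the two components are either both accepting — (p1, q1) — or both non-accepting, so no string is accepted by exactly one of the machines: L(P) \ L(Q) and L(Q) \ L(P) are both empty.
Hence every string is accepted by P iff it is accepted by Q, and the two languages coincide.

Yes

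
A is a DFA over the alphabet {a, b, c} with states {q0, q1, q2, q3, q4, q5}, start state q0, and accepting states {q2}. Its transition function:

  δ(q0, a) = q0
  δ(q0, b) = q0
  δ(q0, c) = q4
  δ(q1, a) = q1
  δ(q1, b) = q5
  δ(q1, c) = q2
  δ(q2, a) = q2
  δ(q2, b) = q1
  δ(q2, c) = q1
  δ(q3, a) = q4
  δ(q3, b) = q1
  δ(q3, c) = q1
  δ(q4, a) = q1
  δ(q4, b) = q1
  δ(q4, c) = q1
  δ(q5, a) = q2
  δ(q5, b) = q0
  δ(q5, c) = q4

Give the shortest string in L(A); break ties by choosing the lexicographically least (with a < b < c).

A breadth-first search from q0 reaches an accepting state first via the path q0 → q4 → q1 → q2 on input cac.
No string of length < 3 is accepted (BFS exhausts all shorter strings without reaching an accepting state), and cac is the lexicographically least accepting string of length 3.

cac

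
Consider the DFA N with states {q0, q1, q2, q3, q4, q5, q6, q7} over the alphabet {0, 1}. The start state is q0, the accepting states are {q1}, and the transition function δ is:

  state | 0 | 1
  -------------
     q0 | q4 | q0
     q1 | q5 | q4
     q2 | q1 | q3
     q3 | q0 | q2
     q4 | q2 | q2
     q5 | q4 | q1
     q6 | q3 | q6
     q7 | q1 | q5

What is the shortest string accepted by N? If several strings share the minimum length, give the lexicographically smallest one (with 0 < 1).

000

A breadth-first search from q0 reaches an accepting state first via the path q0 → q4 → q2 → q1 on input 000.
No string of length < 3 is accepted (BFS exhausts all shorter strings without reaching an accepting state), and 000 is the lexicographically least accepting string of length 3.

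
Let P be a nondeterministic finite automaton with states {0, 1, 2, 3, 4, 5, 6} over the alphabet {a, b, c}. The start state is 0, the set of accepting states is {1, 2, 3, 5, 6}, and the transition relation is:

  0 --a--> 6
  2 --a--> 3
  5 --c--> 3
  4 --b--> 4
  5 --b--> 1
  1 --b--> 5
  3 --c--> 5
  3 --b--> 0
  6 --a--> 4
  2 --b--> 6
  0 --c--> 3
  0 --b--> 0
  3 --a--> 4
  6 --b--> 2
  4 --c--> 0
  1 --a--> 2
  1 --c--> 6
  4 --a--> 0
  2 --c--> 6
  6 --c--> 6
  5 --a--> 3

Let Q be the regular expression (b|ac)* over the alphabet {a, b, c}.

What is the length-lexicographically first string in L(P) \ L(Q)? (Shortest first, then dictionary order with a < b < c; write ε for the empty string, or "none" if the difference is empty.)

The string a is accepted by P but not by Q.
No shorter string lies in the difference, and a is the lexicographically first length-1 string in L(P) \ L(Q).

a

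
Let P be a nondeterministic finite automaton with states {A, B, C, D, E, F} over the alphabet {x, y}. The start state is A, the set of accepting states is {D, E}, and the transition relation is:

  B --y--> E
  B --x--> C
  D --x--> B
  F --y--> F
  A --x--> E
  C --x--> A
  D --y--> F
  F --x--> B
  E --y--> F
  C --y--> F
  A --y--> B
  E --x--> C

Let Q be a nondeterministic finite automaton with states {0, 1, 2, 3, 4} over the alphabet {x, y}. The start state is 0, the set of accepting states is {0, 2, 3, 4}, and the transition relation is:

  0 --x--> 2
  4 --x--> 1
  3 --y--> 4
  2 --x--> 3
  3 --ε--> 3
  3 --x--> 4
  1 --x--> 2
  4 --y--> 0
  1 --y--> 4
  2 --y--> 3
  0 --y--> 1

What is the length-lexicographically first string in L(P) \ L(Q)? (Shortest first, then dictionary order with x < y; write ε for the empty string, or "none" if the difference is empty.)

The string xxxx is accepted by P but not by Q.
No shorter string lies in the difference, and xxxx is the lexicographically first length-4 string in L(P) \ L(Q).

xxxx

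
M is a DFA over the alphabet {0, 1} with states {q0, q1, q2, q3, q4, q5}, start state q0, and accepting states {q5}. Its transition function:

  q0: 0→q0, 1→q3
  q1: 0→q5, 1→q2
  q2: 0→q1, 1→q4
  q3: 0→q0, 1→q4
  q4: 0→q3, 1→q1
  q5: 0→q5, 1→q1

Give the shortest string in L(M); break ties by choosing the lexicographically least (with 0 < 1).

A breadth-first search from q0 reaches an accepting state first via the path q0 → q3 → q4 → q1 → q5 on input 1110.
No string of length < 4 is accepted (BFS exhausts all shorter strings without reaching an accepting state), and 1110 is the lexicographically least accepting string of length 4.

1110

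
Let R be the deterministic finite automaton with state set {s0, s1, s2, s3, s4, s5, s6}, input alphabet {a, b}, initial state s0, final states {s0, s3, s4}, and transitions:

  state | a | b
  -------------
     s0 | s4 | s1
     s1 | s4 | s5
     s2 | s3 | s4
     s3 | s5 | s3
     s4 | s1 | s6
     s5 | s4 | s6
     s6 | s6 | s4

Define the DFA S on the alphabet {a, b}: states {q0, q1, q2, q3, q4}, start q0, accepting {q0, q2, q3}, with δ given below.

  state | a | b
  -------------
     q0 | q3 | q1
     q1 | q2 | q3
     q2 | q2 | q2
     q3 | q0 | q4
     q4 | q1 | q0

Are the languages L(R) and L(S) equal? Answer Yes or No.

The string aabbb is accepted by R but rejected by S.
So L(R) ≠ L(S).

No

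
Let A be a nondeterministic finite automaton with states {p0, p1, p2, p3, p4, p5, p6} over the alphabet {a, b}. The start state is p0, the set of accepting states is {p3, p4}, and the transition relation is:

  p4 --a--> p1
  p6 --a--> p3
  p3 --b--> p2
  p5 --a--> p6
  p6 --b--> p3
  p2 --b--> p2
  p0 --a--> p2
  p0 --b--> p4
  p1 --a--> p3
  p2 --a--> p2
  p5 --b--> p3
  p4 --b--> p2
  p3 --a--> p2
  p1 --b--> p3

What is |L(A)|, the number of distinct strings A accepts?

The useful subgraph on states {p0, p1, p3, p4} is acyclic, so L(A) is finite; the longest accepting path visits 4 useful states, giving maximum string length 3.
Counting accepting paths from p0 by length: 1 of length 1, 2 of length 3. Total 3.

3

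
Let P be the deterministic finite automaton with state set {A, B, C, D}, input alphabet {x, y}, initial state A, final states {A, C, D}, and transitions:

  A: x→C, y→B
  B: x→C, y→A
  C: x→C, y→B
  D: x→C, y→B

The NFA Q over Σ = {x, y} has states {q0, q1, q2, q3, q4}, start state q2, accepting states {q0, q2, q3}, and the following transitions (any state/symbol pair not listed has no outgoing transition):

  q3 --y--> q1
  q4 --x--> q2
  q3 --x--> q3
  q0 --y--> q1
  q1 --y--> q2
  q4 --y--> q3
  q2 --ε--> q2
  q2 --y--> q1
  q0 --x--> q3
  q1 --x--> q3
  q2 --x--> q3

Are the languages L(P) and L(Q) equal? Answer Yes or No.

Exploring the product automaton P × Q from the start pair (A, q2), following both machines on each input symbol, reaches 3 state pairs: (A, q2), (C, q3), (B, q1).
P accepts in {A, C, D} and Q accepts in {q0, q2, q3}. In every reachable pair the two components are either both accepting — (A, q2), (C, q3) — or both non-accepting, so no string is accepted by exactly one of the machines: L(P) \ L(Q) and L(Q) \ L(P) are both empty.
Hence every string is accepted by P iff it is accepted by Q, and the two languages coincide.

Yes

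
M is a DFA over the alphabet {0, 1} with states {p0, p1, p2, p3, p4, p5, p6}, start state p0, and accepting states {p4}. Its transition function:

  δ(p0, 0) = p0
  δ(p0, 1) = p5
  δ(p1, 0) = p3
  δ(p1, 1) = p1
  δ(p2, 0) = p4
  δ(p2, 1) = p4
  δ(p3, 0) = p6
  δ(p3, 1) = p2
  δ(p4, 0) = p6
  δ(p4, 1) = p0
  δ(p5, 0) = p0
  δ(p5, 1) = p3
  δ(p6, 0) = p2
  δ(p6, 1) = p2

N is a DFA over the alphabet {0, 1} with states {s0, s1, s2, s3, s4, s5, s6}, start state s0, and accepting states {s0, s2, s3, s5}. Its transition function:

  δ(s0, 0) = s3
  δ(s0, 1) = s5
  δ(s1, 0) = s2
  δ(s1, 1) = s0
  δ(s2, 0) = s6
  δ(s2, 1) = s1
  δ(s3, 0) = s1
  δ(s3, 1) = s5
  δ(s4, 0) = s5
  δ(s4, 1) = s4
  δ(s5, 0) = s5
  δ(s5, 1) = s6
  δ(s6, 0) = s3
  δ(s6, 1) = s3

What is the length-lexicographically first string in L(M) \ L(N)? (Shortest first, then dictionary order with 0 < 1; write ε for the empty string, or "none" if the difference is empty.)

The string 1110 is accepted by M but not by N.
No shorter string lies in the difference, and 1110 is the lexicographically first length-4 string in L(M) \ L(N).

1110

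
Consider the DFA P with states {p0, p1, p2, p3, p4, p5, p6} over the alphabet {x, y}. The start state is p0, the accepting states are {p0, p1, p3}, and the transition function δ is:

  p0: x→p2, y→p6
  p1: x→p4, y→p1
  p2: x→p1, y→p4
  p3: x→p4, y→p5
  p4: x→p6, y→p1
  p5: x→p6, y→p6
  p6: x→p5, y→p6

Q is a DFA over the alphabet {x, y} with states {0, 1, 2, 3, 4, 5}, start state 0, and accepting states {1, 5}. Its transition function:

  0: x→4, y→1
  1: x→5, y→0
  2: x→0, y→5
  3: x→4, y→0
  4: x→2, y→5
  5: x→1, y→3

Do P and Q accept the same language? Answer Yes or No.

No

The empty string ε is accepted by P but rejected by Q.
So L(P) ≠ L(Q).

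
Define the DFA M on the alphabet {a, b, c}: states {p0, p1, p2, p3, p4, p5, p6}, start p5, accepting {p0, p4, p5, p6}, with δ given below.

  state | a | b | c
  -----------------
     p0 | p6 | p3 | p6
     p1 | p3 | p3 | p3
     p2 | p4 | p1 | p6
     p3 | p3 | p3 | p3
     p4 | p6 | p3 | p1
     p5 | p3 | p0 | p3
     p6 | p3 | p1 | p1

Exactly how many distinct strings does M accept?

4

The useful subgraph on states {p0, p5, p6} is acyclic, so L(M) is finite; the longest accepting path visits 3 useful states, giving maximum string length 2.
Counting accepting paths from p5 by length: 1 of length 0, 1 of length 1, 2 of length 2. Total 4.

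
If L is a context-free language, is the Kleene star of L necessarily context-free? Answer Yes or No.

If S₁ is the start symbol of a grammar for L, the grammar with new start symbol S and productions S → S₁S | ε generates L*.
So the context-free languages are closed under Kleene star.

Yes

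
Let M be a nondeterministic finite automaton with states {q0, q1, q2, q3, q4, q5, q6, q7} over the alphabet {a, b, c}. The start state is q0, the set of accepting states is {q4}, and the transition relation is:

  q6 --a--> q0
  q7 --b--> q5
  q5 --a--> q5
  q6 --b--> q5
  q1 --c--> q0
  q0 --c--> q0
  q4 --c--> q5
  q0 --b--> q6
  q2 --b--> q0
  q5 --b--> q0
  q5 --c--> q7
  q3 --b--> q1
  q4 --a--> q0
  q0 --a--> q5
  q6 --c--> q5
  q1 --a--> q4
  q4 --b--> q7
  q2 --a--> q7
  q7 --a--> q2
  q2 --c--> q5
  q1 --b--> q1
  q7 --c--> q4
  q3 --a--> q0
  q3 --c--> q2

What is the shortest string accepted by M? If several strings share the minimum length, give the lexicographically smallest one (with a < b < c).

acc

A breadth-first search from q0 reaches an accepting state first via the path q0 → q5 → q7 → q4 on input acc.
No string of length < 3 is accepted (BFS exhausts all shorter strings without reaching an accepting state), and acc is the lexicographically least accepting string of length 3.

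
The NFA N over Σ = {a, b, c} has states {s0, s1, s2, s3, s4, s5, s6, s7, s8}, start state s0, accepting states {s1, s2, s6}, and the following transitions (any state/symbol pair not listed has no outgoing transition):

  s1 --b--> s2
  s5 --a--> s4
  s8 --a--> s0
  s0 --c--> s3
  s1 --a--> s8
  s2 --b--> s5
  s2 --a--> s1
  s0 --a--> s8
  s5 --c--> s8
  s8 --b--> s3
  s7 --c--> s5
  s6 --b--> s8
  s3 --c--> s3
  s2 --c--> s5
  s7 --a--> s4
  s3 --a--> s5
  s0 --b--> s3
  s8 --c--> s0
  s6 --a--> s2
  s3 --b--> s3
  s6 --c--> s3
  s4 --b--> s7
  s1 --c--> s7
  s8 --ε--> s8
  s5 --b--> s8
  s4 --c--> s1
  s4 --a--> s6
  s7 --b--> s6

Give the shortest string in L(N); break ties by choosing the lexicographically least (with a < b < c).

A breadth-first search from s0 reaches an accepting state first via the path s0 → s3 → s5 → s4 → s6 on input baaa.
No string of length < 4 is accepted (BFS exhausts all shorter strings without reaching an accepting state), and baaa is the lexicographically least accepting string of length 4.

baaa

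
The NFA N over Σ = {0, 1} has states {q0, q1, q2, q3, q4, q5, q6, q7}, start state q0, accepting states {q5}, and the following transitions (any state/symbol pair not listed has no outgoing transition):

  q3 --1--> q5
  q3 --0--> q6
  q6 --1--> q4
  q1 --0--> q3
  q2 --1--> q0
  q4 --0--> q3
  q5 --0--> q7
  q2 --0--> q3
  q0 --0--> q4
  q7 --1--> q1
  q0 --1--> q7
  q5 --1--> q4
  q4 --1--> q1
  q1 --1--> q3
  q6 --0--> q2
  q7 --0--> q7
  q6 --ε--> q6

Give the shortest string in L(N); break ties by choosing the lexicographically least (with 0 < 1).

A breadth-first search from q0 reaches an accepting state first via the path q0 → q4 → q3 → q5 on input 001.
No string of length < 3 is accepted (BFS exhausts all shorter strings without reaching an accepting state), and 001 is the lexicographically least accepting string of length 3.

001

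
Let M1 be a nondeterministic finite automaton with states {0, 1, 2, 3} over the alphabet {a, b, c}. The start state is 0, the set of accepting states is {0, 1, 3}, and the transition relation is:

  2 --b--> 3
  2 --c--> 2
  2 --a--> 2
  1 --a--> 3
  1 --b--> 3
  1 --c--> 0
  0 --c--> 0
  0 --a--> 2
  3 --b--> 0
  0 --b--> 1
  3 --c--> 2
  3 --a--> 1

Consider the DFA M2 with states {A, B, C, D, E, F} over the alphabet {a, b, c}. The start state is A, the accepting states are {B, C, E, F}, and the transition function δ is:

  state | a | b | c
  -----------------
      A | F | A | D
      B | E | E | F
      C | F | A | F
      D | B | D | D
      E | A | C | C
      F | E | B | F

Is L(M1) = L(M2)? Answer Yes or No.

No

The empty string ε is accepted by M1 but rejected by M2.
So L(M1) ≠ L(M2).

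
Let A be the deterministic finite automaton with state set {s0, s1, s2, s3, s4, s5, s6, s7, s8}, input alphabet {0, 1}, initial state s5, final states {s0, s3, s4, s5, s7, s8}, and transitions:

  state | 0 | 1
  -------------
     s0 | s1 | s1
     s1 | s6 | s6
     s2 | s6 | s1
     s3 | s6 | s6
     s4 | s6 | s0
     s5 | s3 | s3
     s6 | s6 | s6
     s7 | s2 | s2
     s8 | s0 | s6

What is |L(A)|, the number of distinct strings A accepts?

3

The useful subgraph on states {s3, s5} is acyclic, so L(A) is finite; the longest accepting path visits 2 useful states, giving maximum string length 1.
Counting accepting paths from s5 by length: 1 of length 0, 2 of length 1. Total 3.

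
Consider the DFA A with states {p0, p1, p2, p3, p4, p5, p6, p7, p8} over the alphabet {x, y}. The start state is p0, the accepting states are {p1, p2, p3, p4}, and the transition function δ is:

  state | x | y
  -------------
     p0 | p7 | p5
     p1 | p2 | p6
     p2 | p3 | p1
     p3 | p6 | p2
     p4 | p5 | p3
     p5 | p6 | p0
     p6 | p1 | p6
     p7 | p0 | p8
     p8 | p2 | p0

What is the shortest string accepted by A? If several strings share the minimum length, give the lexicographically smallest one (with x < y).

xyx

A breadth-first search from p0 reaches an accepting state first via the path p0 → p7 → p8 → p2 on input xyx.
No string of length < 3 is accepted (BFS exhausts all shorter strings without reaching an accepting state), and xyx is the lexicographically least accepting string of length 3.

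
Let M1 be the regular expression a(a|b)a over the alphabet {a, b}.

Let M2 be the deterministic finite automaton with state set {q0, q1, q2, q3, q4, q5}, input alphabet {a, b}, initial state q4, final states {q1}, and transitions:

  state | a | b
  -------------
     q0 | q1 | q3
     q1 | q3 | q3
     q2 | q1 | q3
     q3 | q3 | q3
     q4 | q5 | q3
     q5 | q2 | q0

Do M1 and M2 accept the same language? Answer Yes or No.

Yes

Converting the expression M1 to a DFA (subset construction, then merging equivalent states) gives the minimal DFA with states {r0, r1, r2, r3, r4}, start state r0, accepting states {r4} and transitions r0: a→r1, b→r2; r1: a→r3, b→r3; r2: a→r2, b→r2; r3: a→r4, b→r2; r4: a→r2, b→r2.
Exploring the product automaton M1 × M2 from the start pair (r0, q4), following both machines on each input symbol, reaches 6 state pairs: (r0, q4), (r1, q5), (r2, q3), (r3, q2), (r3, q0), (r4, q1).
M1 accepts in {r4} and M2 accepts in {q1}. In every reachable pair the two components are either both accepting — (r4, q1) — or both non-accepting, so no string is accepted by exactly one of the machines: L(M1) \ L(M2) and L(M2) \ L(M1) are both empty.
Hence every string is accepted by M1 iff it is accepted by M2, and the two languages coincide.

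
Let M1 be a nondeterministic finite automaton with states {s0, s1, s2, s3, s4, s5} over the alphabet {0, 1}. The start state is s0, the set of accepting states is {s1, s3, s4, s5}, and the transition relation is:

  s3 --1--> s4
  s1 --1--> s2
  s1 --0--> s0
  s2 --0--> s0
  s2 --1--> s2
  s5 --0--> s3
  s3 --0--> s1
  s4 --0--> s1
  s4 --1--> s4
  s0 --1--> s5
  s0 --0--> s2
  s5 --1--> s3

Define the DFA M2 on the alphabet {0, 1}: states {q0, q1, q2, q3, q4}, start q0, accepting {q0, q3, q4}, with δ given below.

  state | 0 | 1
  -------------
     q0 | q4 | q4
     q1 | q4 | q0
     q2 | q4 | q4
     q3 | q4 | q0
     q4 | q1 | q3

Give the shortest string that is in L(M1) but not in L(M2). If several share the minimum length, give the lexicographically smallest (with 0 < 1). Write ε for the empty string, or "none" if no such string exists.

The string 10 is accepted by M1 but not by M2.
No shorter string lies in the difference, and 10 is the lexicographically first length-2 string in L(M1) \ L(M2).

10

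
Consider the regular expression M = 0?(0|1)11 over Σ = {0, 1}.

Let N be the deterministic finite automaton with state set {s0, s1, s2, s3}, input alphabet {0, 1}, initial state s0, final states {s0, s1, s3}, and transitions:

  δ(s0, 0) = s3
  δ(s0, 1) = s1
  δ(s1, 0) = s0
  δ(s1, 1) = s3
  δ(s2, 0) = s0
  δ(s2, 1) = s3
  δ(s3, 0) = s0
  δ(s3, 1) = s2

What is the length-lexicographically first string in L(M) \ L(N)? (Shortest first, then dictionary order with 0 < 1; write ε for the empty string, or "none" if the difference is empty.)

The string 111 is accepted by M but not by N.
No shorter string lies in the difference, and 111 is the lexicographically first length-3 string in L(M) \ L(N).

111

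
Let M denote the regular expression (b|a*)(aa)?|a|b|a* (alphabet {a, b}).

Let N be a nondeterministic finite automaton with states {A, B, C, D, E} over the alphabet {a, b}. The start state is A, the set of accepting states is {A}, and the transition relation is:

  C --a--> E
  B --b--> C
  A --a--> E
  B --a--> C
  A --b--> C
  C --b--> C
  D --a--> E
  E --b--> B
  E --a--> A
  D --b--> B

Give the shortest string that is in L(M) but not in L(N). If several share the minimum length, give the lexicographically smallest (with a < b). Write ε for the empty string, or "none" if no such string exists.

The string a is accepted by M but not by N.
No shorter string lies in the difference, and a is the lexicographically first length-1 string in L(M) \ L(N).

a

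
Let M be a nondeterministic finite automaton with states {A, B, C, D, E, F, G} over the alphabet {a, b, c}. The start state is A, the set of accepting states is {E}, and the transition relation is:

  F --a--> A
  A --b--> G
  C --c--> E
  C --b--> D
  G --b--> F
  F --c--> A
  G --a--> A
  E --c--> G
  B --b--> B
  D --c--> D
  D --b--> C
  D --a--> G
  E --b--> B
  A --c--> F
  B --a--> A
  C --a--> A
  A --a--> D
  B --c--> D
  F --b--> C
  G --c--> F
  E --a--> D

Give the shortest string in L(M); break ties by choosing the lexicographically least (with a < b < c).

A breadth-first search from A reaches an accepting state first via the path A → D → C → E on input abc.
No string of length < 3 is accepted (BFS exhausts all shorter strings without reaching an accepting state), and abc is the lexicographically least accepting string of length 3.

abc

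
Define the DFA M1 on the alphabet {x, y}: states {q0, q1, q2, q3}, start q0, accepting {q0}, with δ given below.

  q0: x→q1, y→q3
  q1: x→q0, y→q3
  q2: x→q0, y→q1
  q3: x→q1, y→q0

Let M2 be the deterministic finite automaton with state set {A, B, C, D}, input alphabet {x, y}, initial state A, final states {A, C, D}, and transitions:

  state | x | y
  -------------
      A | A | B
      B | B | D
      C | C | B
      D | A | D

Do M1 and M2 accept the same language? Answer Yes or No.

No

The string yxx is accepted by M1 but rejected by M2.
So L(M1) ≠ L(M2).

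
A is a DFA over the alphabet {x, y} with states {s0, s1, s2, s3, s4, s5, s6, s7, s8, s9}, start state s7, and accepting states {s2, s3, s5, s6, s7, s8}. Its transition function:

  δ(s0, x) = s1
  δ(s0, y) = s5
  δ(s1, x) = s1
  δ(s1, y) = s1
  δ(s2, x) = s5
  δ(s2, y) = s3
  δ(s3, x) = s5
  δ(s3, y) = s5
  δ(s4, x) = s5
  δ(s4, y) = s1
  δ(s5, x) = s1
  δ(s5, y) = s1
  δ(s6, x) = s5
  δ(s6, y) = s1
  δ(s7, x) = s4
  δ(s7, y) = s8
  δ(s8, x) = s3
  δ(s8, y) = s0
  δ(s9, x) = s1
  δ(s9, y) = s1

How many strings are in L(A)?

7

The useful subgraph on states {s0, s3, s4, s5, s7, s8} is acyclic, so L(A) is finite; the longest accepting path visits 4 useful states, giving maximum string length 3.
Counting accepting paths from s7 by length: 1 of length 0, 1 of length 1, 2 of length 2, 3 of length 3. Total 7.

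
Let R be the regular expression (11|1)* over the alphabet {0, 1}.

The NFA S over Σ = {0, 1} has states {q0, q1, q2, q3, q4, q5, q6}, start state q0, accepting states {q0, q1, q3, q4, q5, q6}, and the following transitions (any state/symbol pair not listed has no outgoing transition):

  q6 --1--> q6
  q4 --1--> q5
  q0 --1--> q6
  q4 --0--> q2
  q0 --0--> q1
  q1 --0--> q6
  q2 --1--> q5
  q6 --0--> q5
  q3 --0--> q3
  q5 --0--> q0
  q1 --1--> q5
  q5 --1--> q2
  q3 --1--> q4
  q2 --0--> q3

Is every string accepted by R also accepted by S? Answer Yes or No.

Yes

Converting the expression R to a DFA (subset construction, then merging equivalent states) gives the minimal DFA with states {r0, r1}, start state r0, accepting states {r0} and transitions r0: 0→r1, 1→r0; r1: 0→r1, 1→r1.
Exploring the product automaton R × S from the start pair (r0, q0), following both machines on each input symbol, reaches 9 state pairs: (r0, q0), (r1, q1), (r0, q6), (r1, q6), (r1, q5), (r1, q0), (r1, q2), (r1, q3), (r1, q4).
R accepts in {r0} and S accepts in {q0, q1, q3, q4, q5, q6}. The reachable pairs whose R-component is accepting are (r0, q0), (r0, q6); in each of them the S-component is accepting too, so the product for L(R) \ L(S) (R-component accepting, S-component rejecting) has no reachable accepting pair and the difference is empty.
Hence every string in L(R) is also in L(S).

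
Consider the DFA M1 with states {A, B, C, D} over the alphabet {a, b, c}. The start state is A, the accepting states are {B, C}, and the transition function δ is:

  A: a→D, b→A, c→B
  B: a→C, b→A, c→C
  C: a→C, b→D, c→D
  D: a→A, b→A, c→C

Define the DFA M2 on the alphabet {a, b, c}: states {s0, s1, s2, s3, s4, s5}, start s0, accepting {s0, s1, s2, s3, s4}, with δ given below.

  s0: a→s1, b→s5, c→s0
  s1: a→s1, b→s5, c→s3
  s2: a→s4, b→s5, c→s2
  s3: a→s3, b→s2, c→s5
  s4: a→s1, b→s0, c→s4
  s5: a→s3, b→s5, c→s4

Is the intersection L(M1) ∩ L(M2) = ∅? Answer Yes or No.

No

The string c is accepted by both M1 and M2.
Hence L(M1) ∩ L(M2) ≠ ∅.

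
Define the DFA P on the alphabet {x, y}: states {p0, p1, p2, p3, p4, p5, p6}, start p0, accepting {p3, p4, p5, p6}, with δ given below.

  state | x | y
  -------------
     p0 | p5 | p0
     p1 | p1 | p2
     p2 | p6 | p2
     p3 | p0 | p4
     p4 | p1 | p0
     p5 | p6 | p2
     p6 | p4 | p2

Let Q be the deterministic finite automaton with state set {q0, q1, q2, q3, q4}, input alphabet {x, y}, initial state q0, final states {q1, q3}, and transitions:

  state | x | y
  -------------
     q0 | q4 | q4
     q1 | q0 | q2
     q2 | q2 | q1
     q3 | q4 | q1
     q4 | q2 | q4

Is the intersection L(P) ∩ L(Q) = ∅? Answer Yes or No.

Exploring the product automaton P × Q from the start pair (p0, q0), following both machines on each input symbol, reaches 16 state pairs: (p0, q0), (p5, q4), (p0, q4), (p6, q2), (p2, q4), (p5, q2), (p4, q2), (p2, q1), (p1, q2), (p0, q1), (p6, q0), (p2, q2), (p5, q0), (p0, q2), (p4, q4), (p6, q4).
P accepts in {p3, p4, p5, p6} and Q accepts in {q1, q3}; no reachable pair has both components accepting, so no string drives both machines to acceptance simultaneously and L(P) ∩ L(Q) = ∅.
So no string is accepted by both, and the intersection is empty.

Yes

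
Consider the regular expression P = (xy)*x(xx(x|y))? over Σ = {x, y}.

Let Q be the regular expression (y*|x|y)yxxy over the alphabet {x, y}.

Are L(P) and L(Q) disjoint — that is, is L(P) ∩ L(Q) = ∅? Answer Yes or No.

Yes

Converting the expression P to a DFA (subset construction, then merging equivalent states) gives the minimal DFA with states {p0, p1, p2, p3, p4, p5}, start state p0, accepting states {p1, p5} and transitions p0: x→p1, y→p2; p1: x→p3, y→p0; p2: x→p2, y→p2; p3: x→p4, y→p2; p4: x→p5, y→p5; p5: x→p2, y→p2.
Converting the expression Q to a DFA (subset construction, then merging equivalent states) gives the minimal DFA with states {q0, q1, q2, q3, q4, q5, q6, q7}, start state q0, accepting states {q7} and transitions q0: x→q1, y→q2; q1: x→q3, y→q4; q2: x→q5, y→q2; q3: x→q3, y→q3; q4: x→q5, y→q3; q5: x→q6, y→q3; q6: x→q3, y→q7; q7: x→q3, y→q3.
Exploring the product automaton P × Q from the start pair (p0, q0), following both machines on each input symbol, reaches 15 state pairs: (p0, q0), (p1, q1), (p2, q2), (p3, q3), (p0, q4), (p2, q5), (p4, q3), (p2, q3), (p1, q5), (p2, q6), (p5, q3), (p3, q6), (p0, q3), (p2, q7), (p1, q3).
P accepts in {p1, p5} and Q accepts in {q7}; no reachable pair has both components accepting, so no string drives both machines to acceptance simultaneously and L(P) ∩ L(Q) = ∅.
So no string is accepted by both, and the intersection is empty.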